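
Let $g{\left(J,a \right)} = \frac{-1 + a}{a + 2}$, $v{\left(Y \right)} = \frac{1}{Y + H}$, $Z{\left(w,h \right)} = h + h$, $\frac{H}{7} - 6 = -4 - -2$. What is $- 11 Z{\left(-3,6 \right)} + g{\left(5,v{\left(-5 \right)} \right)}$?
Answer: $- \frac{6226}{47} \approx -132.47$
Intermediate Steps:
$H = 28$ ($H = 42 + 7 \left(-4 - -2\right) = 42 + 7 \left(-4 + 2\right) = 42 + 7 \left(-2\right) = 42 - 14 = 28$)
$Z{\left(w,h \right)} = 2 h$
$v{\left(Y \right)} = \frac{1}{28 + Y}$ ($v{\left(Y \right)} = \frac{1}{Y + 28} = \frac{1}{28 + Y}$)
$g{\left(J,a \right)} = \frac{-1 + a}{2 + a}$
$- 11 Z{\left(-3,6 \right)} + g{\left(5,v{\left(-5 \right)} \right)} = - 11 \cdot 2 \cdot 6 + \frac{-1 + \frac{1}{28 - 5}}{2 + \frac{1}{28 - 5}} = \left(-11\right) 12 + \frac{-1 + \frac{1}{23}}{2 + \frac{1}{23}} = -132 + \frac{-1 + \frac{1}{23}}{2 + \frac{1}{23}} = -132 + \frac{1}{\frac{47}{23}} \left(- \frac{22}{23}\right) = -132 + \frac{23}{47} \left(- \frac{22}{23}\right) = -132 - \frac{22}{47} = - \frac{6226}{47}$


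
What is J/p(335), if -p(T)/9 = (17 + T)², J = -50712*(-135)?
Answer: -95085/15488 ≈ -6.1393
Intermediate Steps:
J = 6846120
p(T) = -9*(17 + T)²
J/p(335) = 6846120/((-9*(17 + 335)²)) = 6846120/((-9*352²)) = 6846120/((-9*123904)) = 6846120/(-1115136) = 6846120*(-1/1115136) = -95085/15488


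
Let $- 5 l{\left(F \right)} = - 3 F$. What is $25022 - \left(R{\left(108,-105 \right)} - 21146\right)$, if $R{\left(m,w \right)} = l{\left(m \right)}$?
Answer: $\frac{230516}{5} \approx 46103.0$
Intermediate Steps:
$l{\left(F \right)} = \frac{3 F}{5}$ ($l{\left(F \right)} = - \frac{\left(-3\right) F}{5} = \frac{3 F}{5}$)
$R{\left(m,w \right)} = \frac{3 m}{5}$
$25022 - \left(R{\left(108,-105 \right)} - 21146\right) = 25022 - \left(\frac{3}{5} \cdot 108 - 21146\right) = 25022 - \left(\frac{324}{5} - 21146\right) = 25022 - - \frac{105406}{5} = 25022 + \frac{105406}{5} = \frac{230516}{5}$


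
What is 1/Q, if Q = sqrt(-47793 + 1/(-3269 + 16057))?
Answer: -2*I*sqrt(1953932494951)/611176883 ≈ -0.0045742*I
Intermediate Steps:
Q = I*sqrt(1953932494951)/6394 (Q = sqrt(-47793 + 1/12788) = sqrt(-611176883/12788) = I*sqrt(1953932494951)/6394 ≈ 218.62*I)
1/Q = 1/(I*sqrt(1953932494951)/6394) = -2*I*sqrt(1953932494951)/611176883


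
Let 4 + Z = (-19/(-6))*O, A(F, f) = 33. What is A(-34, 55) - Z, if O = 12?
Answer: -1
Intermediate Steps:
Z = 34 (Z = -4 - 19/(-6)*12 = -4 - 19*(-1/6)*12 = -4 + (19/6)*12 = -4 + 38 = 34)
A(-34, 55) - Z = 33 - 1*34 = 33 - 34 = -1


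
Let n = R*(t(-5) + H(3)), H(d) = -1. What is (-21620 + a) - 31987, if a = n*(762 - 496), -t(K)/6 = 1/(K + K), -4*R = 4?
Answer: -267503/5 ≈ -53501.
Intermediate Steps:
R = -1 (R = -¼*4 = -1)
t(K) = -3/K (t(K) = -6/(K + K) = -6*1/(2*K) = -3/K)
n = ⅖ (n = -(-3/(-5) - 1) = -(-3*(-⅕) - 1) = -(⅗ - 1) = -1*(-⅖) = ⅖ ≈ 0.40000)
a = 532/5 (a = 2*(762 - 496)/5 = (⅖)*266 = 532/5 ≈ 106.40)
(-21620 + a) - 31987 = (-21620 + 532/5) - 31987 = -107568/5 - 31987 = -267503/5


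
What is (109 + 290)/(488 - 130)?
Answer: 399/358 ≈ 1.1145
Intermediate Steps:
(109 + 290)/(488 - 130) = 399/358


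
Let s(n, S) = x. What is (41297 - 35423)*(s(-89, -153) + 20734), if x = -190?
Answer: 120675456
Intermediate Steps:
s(n, S) = -190
(41297 - 35423)*(s(-89, -153) + 20734) = (41297 - 35423)*(-190 + 20734) = 5874*20544 = 120675456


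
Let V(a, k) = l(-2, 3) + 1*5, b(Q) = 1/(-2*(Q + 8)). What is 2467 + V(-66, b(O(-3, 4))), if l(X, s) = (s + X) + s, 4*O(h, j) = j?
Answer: 2476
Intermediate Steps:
O(h, j) = j/4
l(X, s) = X + 2*s (l(X, s) = (X + s) + s = X + 2*s)
b(Q) = 1/(-16 - 2*Q) (b(Q) = 1/(-2*(8 + Q)) = 1/(-16 - 2*Q))
V(a, k) = 9 (V(a, k) = (-2 + 2*3) + 1*5 = (-2 + 6) + 5 = 4 + 5 = 9)
2467 + V(-66, b(O(-3, 4))) = 2467 + 9 = 2476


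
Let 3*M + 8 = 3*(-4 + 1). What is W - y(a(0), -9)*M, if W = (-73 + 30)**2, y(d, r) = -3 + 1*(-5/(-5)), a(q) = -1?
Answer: 5513/3 ≈ 1837.7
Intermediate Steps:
M = -17/3 (M = -8/3 + (3*(-4 + 1))/3 = -8/3 + (3*(-3))/3 = -8/3 + (1/3)*(-9) = -8/3 - 3 = -17/3 ≈ -5.6667)
y(d, r) = -2 (y(d, r) = -3 + 1*(-5*(-1/5)) = -3 + 1*1 = -3 + 1 = -2)
W = 1849 (W = (-43)**2 = 1849)
W - y(a(0), -9)*M = 1849 - (-2)*(-17)/3 = 1849 - 1*34/3 = 1849 - 34/3 = 5513/3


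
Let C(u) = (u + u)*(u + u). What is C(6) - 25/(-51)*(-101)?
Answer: 4819/51 ≈ 94.490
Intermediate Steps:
C(u) = 4*u² (C(u) = (2*u)*(2*u) = 4*u²)
C(6) - 25/(-51)*(-101) = 4*6² - 25/(-51)*(-101) = 4*36 - 25*(-1/51)*(-101) = 144 + (25/51)*(-101) = 144 - 2525/51 = 4819/51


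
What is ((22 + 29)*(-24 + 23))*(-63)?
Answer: 3213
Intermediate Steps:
((22 + 29)*(-24 + 23))*(-63) = (51*(-1))*(-63) = -51*(-63) = 3213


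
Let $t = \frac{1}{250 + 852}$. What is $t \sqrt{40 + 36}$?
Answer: $\frac{\sqrt{19}}{551} \approx 0.0079109$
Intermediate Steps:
$t = \frac{1}{1102} \approx 0.00090744$
$t \sqrt{40 + 36} = \frac{\sqrt{40 + 36}}{1102} = \frac{\sqrt{76}}{1102} = \frac{2 \sqrt{19}}{1102} = \frac{\sqrt{19}}{551}$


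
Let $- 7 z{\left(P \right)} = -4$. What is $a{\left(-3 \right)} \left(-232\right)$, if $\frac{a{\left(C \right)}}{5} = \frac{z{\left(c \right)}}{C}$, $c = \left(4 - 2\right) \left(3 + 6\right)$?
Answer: $\frac{4640}{21} \approx 220.95$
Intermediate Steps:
$c = 18$ ($c = 2 \cdot 9 = 18$)
$z{\left(P \right)} = \frac{4}{7}$ ($z{\left(P \right)} = \left(- \frac{1}{7}\right) \left(-4\right) = \frac{4}{7}$)
$a{\left(C \right)} = \frac{20}{7 C}$ ($a{\left(C \right)} = 5 \frac{4}{7 C} = \frac{20}{7 C}$)
$a{\left(-3 \right)} \left(-232\right) = \frac{20}{7 \left(-3\right)} \left(-232\right) = \frac{20}{7} \left(- \frac{1}{3}\right) \left(-232\right) = \left(- \frac{20}{21}\right) \left(-232\right) = \frac{4640}{21}$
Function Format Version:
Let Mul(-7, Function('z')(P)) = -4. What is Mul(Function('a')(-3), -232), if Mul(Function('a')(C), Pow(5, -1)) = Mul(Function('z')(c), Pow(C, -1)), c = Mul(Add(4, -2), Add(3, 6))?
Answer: Rational(4640, 21) ≈ 220.95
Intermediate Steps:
c = 18 (c = Mul(2, 9) = 18)
Function('z')(P) = Rational(4, 7) (Function('z')(P) = Mul(Rational(-1, 7), -4) = Rational(4, 7))
Function('a')(C) = Mul(Rational(20, 7), Pow(C, -1)) (Function('a')(C) = Mul(5, Mul(Rational(4, 7), Pow(C, -1))) = Mul(Rational(20, 7), Pow(C, -1)))
Mul(Function('a')(-3), -232) = Mul(Mul(Rational(20, 7), Pow(-3, -1)), -232) = Mul(Mul(Rational(20, 7), Rational(-1, 3)), -232) = Mul(Rational(-20, 21), -232) = Rational(4640, 21)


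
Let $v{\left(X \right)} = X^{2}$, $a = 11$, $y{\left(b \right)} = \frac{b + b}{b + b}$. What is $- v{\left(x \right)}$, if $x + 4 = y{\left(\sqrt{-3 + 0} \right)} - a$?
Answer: $-196$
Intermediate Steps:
$y{\left(b \right)} = 1$ ($y{\left(b \right)} = \frac{2 b}{2 b} = 2 b \frac{1}{2 b} = 1$)
$x = -14$ ($x = -4 + \left(1 - 11\right) = -4 - 10 = -14$)
$- v{\left(x \right)} = - \left(-14\right)^{2} = \left(-1\right) 196 = -196$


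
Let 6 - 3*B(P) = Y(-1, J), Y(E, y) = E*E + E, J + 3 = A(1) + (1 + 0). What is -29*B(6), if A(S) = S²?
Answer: -58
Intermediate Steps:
J = -1 (J = -3 + (1² + (1 + 0)) = -3 + (1 + 1) = -3 + 2 = -1)
Y(E, y) = E + E² (Y(E, y) = E² + E = E + E²)
B(P) = 2 (B(P) = 2 - (-1)*(1 - 1)/3 = 2 - (-1)*0/3 = 2 - ⅓*0 = 2 + 0 = 2)
-29*B(6) = -29*2 = -58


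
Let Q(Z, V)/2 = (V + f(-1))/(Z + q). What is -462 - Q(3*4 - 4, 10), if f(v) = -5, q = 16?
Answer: -5549/12 ≈ -462.42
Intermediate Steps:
Q(Z, V) = 2*(-5 + V)/(16 + Z) (Q(Z, V) = 2*((V - 5)/(Z + 16)) = 2*((-5 + V)/(16 + Z)) = 2*(-5 + V)/(16 + Z))
-462 - Q(3*4 - 4, 10) = -462 - 2*(-5 + 10)/(16 + (3*4 - 4)) = -462 - 2*5/(16 + (12 - 4)) = -462 - 2*5/(16 + 8) = -462 - 2*5/24 = -462 - 1*5/12 = -462 - 5/12 = -5549/12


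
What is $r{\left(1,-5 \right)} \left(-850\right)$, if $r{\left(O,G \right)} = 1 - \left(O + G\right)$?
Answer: $-4250$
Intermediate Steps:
$r{\left(O,G \right)} = 1 - G - O$ ($r{\left(O,G \right)} = 1 - \left(G + O\right) = 1 - G - O$)
$r{\left(1,-5 \right)} \left(-850\right) = \left(1 - -5 - 1\right) \left(-850\right) = \left(1 + 5 - 1\right) \left(-850\right) = 5 \left(-850\right) = -4250$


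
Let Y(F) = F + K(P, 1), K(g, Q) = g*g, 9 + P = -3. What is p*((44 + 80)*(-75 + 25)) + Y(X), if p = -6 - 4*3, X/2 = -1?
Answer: 111742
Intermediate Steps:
P = -12 (P = -9 - 3 = -12)
K(g, Q) = g**2
X = -2 (X = 2*(-1) = -2)
p = -18 (p = -6 - 12 = -18)
Y(F) = 144 + F (Y(F) = F + (-12)**2 = F + 144 = 144 + F)
p*((44 + 80)*(-75 + 25)) + Y(X) = -18*(44 + 80)*(-75 + 25) + (144 - 2) = -2232*(-50) + 142 = -18*(-6200) + 142 = 111600 + 142 = 111742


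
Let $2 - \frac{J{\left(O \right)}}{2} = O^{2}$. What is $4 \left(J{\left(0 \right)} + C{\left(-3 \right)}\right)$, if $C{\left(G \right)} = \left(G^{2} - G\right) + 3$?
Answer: $76$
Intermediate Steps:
$C{\left(G \right)} = 3 + G^{2} - G$
$J{\left(O \right)} = 4 - 2 O^{2}$
$4 \left(J{\left(0 \right)} + C{\left(-3 \right)}\right) = 4 \left(\left(4 - 2 \cdot 0^{2}\right) + \left(3 + \left(-3\right)^{2} - -3\right)\right) = 4 \left(\left(4 - 0\right) + \left(3 + 9 + 3\right)\right) = 4 \left(\left(4 + 0\right) + 15\right) = 4 \left(4 + 15\right) = 4 \cdot 19 = 76$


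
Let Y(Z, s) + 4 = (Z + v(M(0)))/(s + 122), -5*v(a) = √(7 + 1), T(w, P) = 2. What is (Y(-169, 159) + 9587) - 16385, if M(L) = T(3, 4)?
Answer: -1911531/281 - 2*√2/1405 ≈ -6802.6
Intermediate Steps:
M(L) = 2
v(a) = -2*√2/5 (v(a) = -√(7 + 1)/5 = -2*√2/5)
Y(Z, s) = -4 + (Z - 2*√2/5)/(122 + s) (Y(Z, s) = -4 + (Z - 2*√2/5)/(s + 122) = -4 + (Z - 2*√2/5)/(122 + s))
(Y(-169, 159) + 9587) - 16385 = ((-488 - 169 - 4*159 - 2*√2/5)/(122 + 159) + 9587) - 16385 = ((-488 - 169 - 636 - 2*√2/5)/281 + 9587) - 16385 = ((-1293 - 2*√2/5)/281 + 9587) - 16385 = ((-1293/281 - 2*√2/1405) + 9587) - 16385 = (2692654/281 - 2*√2/1405) - 16385 = -1911531/281 - 2*√2/1405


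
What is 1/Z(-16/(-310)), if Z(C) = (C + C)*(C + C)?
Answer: 24025/256 ≈ 93.848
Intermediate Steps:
Z(C) = 4*C**2 (Z(C) = (2*C)*(2*C) = 4*C**2)
1/Z(-16/(-310)) = 1/(4*(-16/(-310))**2) = 1/(4*(-16*(-1/310))**2) = 1/(4*(8/155)**2) = 1/(4*(64/24025)) = 1/(256/24025) = 24025/256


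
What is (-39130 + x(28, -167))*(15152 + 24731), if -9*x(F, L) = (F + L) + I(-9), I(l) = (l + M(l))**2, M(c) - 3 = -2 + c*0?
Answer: -4680868295/3 ≈ -1.5603e+9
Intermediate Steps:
M(c) = 1 (M(c) = 3 + (-2 + c*0) = 3 + (-2 + 0) = 3 - 2 = 1)
I(l) = (1 + l)**2 (I(l) = (l + 1)**2 = (1 + l)**2)
x(F, L) = -64/9 - F/9 - L/9 (x(F, L) = -((F + L) + (1 - 9)**2)/9 = -((F + L) + (-8)**2)/9 = -((F + L) + 64)/9 = -(64 + F + L)/9 = -64/9 - F/9 - L/9)
(-39130 + x(28, -167))*(15152 + 24731) = (-39130 + (-64/9 - 1/9*28 - 1/9*(-167)))*(15152 + 24731) = (-39130 + (-64/9 - 28/9 + 167/9))*39883 = (-39130 + 25/3)*39883 = -117365/3*39883 = -4680868295/3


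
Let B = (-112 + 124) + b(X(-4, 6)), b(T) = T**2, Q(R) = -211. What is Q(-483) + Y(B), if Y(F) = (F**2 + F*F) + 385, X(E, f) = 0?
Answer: 462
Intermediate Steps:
B = 12 (B = (-112 + 124) + 0**2 = 12 + 0 = 12)
Y(F) = 385 + 2*F**2 (Y(F) = (F**2 + F**2) + 385 = 2*F**2 + 385 = 385 + 2*F**2)
Q(-483) + Y(B) = -211 + (385 + 2*12**2) = -211 + (385 + 2*144) = -211 + (385 + 288) = -211 + 673 = 462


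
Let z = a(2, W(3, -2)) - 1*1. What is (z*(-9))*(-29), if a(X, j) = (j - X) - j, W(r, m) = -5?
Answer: -783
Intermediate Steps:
a(X, j) = -X
z = -3 (z = -1*2 - 1*1 = -2 - 1 = -3)
(z*(-9))*(-29) = -3*(-9)*(-29) = 27*(-29) = -783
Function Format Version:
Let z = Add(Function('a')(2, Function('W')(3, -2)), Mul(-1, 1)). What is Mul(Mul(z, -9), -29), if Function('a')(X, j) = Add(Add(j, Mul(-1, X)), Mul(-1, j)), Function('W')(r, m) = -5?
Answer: -783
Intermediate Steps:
Function('a')(X, j) = Mul(-1, X)
z = -3 (z = Add(Mul(-1, 2), Mul(-1, 1)) = Add(-2, -1) = -3)
Mul(Mul(z, -9), -29) = Mul(Mul(-3, -9), -29) = Mul(27, -29) = -783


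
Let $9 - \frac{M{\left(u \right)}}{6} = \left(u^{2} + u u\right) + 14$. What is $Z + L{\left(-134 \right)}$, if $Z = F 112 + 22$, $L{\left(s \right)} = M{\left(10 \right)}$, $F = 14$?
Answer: $360$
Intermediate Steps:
$M{\left(u \right)} = -30 - 12 u^{2}$ ($M{\left(u \right)} = 54 - 6 \left(\left(u^{2} + u u\right) + 14\right) = 54 - 6 \left(\left(u^{2} + u^{2}\right) + 14\right) = 54 - 6 \left(2 u^{2} + 14\right) = 54 - 6 \left(14 + 2 u^{2}\right) = 54 - \left(84 + 12 u^{2}\right) = -30 - 12 u^{2}$)
$L{\left(s \right)} = -1230$ ($L{\left(s \right)} = -30 - 12 \cdot 10^{2} = -30 - 1200 = -1230$)
$Z = 1590$ ($Z = 14 \cdot 112 + 22 = 1568 + 22 = 1590$)
$Z + L{\left(-134 \right)} = 1590 - 1230 = 360$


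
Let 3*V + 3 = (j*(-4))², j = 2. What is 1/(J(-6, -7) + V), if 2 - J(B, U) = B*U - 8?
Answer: -3/35 ≈ -0.085714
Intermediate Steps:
J(B, U) = 10 - B*U (J(B, U) = 2 - (B*U - 8) = 2 - (-8 + B*U) = 2 + (8 - B*U) = 10 - B*U)
V = 61/3 (V = -1 + (2*(-4))²/3 = -1 + (⅓)*(-8)² = -1 + (⅓)*64 = -1 + 64/3 = 61/3 ≈ 20.333)
1/(J(-6, -7) + V) = 1/((10 - 1*(-6)*(-7)) + 61/3) = 1/((10 - 42) + 61/3) = 1/(-32 + 61/3) = 1/(-35/3) = -3/35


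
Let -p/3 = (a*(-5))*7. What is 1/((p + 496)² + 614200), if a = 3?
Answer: 1/1271921 ≈ 7.8621e-7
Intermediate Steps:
p = 315 (p = -3*3*(-5)*7 = -(-45)*7 = -3*(-105) = 315)
1/((p + 496)² + 614200) = 1/((315 + 496)² + 614200) = 1/(811² + 614200) = 1/(657721 + 614200) = 1/1271921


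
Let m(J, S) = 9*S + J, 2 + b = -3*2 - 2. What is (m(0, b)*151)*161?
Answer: -2187990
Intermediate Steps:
b = -10 (b = -2 + (-3*2 - 2) = -2 + (-6 - 2) = -2 - 8 = -10)
m(J, S) = J + 9*S
(m(0, b)*151)*161 = ((0 + 9*(-10))*151)*161 = ((0 - 90)*151)*161 = -90*151*161 = -13590*161 = -2187990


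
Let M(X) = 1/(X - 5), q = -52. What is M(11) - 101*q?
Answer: 31513/6 ≈ 5252.2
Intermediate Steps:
M(X) = 1/(-5 + X)
M(11) - 101*q = 1/(-5 + 11) - 101*(-52) = 1/6 + 5252 = 31513/6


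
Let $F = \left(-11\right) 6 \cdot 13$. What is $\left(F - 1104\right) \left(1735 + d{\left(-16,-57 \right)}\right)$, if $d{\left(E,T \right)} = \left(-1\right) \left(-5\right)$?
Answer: $-3413880$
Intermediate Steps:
$d{\left(E,T \right)} = 5$
$F = -858$ ($F = \left(-66\right) 13 = -858$)
$\left(F - 1104\right) \left(1735 + d{\left(-16,-57 \right)}\right) = \left(-858 - 1104\right) \left(1735 + 5\right) = \left(-1962\right) 1740 = -3413880$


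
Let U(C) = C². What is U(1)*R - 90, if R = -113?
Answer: -203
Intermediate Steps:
U(1)*R - 90 = 1²*(-113) - 90 = 1*(-113) - 90 = -113 - 90 = -203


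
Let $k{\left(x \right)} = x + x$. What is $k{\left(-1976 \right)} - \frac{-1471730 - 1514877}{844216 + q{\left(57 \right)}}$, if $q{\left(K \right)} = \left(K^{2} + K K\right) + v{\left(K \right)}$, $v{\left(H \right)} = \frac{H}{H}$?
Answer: $- \frac{3359039073}{850715} \approx -3948.5$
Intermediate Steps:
$v{\left(H \right)} = 1$
$k{\left(x \right)} = 2 x$
$q{\left(K \right)} = 1 + 2 K^{2}$ ($q{\left(K \right)} = \left(K^{2} + K K\right) + 1 = \left(K^{2} + K^{2}\right) + 1 = 2 K^{2} + 1 = 1 + 2 K^{2}$)
$k{\left(-1976 \right)} - \frac{-1471730 - 1514877}{844216 + q{\left(57 \right)}} = 2 \left(-1976\right) - \frac{-1471730 - 1514877}{844216 + \left(1 + 2 \cdot 57^{2}\right)} = -3952 - - \frac{2986607}{844216 + \left(1 + 2 \cdot 3249\right)} = -3952 - - \frac{2986607}{844216 + \left(1 + 6498\right)} = -3952 - - \frac{2986607}{844216 + 6499} = -3952 - - \frac{2986607}{850715} = -3952 + \frac{2986607}{850715} = - \frac{3359039073}{850715}$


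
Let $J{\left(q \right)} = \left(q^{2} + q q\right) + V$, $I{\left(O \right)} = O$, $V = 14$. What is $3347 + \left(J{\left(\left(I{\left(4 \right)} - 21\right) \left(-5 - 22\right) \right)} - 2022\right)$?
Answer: $422701$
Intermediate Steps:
$J{\left(q \right)} = 14 + 2 q^{2}$ ($J{\left(q \right)} = \left(q^{2} + q q\right) + 14 = \left(q^{2} + q^{2}\right) + 14 = 2 q^{2} + 14 = 14 + 2 q^{2}$)
$3347 + \left(J{\left(\left(I{\left(4 \right)} - 21\right) \left(-5 - 22\right) \right)} - 2022\right) = 3347 + \left(\left(14 + 2 \left(\left(4 - 21\right) \left(-5 - 22\right)\right)^{2}\right) - 2022\right) = 3347 + \left(\left(14 + 2 \left(\left(-17\right) \left(-27\right)\right)^{2}\right) - 2022\right) = 3347 + \left(\left(14 + 2 \cdot 459^{2}\right) - 2022\right) = 3347 + \left(\left(14 + 2 \cdot 210681\right) - 2022\right) = 3347 + \left(\left(14 + 421362\right) - 2022\right) = 3347 + \left(421376 - 2022\right) = 3347 + 419354 = 422701$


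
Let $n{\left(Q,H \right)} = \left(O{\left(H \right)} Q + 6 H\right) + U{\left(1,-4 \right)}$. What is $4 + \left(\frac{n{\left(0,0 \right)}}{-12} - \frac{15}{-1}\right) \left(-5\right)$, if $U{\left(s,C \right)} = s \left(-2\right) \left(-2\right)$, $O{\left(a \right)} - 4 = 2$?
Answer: $- \frac{208}{3} \approx -69.333$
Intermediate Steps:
$O{\left(a \right)} = 6$ ($O{\left(a \right)} = 4 + 2 = 6$)
$U{\left(s,C \right)} = 4 s$ ($U{\left(s,C \right)} = - 2 s \left(-2\right) = 4 s$)
$n{\left(Q,H \right)} = 4 + 6 H + 6 Q$ ($n{\left(Q,H \right)} = \left(6 Q + 6 H\right) + 4 \cdot 1 = \left(6 H + 6 Q\right) + 4 = 4 + 6 H + 6 Q$)
$4 + \left(\frac{n{\left(0,0 \right)}}{-12} - \frac{15}{-1}\right) \left(-5\right) = 4 + \left(\frac{4 + 6 \cdot 0 + 6 \cdot 0}{-12} - \frac{15}{-1}\right) \left(-5\right) = 4 + \left(\left(4 + 0 + 0\right) \left(- \frac{1}{12}\right) - -15\right) \left(-5\right) = 4 + \left(4 \left(- \frac{1}{12}\right) + 15\right) \left(-5\right) = 4 + \left(- \frac{1}{3} + 15\right) \left(-5\right) = 4 + \frac{44}{3} \left(-5\right) = 4 - \frac{220}{3} = - \frac{208}{3}$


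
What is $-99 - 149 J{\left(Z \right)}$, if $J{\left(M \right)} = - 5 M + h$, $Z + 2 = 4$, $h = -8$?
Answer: $2583$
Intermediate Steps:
$Z = 2$ ($Z = -2 + 4 = 2$)
$J{\left(M \right)} = -8 - 5 M$ ($J{\left(M \right)} = - 5 M - 8 = -8 - 5 M$)
$-99 - 149 J{\left(Z \right)} = -99 - 149 \left(-8 - 10\right) = -99 - -2682 = -99 + 2682 = 2583$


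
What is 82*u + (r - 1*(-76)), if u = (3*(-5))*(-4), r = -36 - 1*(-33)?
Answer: 4993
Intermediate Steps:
r = -3 (r = -36 + 33 = -3)
u = 60 (u = -15*(-4) = 60)
82*u + (r - 1*(-76)) = 82*60 + (-3 - 1*(-76)) = 4920 + (-3 + 76) = 4920 + 73 = 4993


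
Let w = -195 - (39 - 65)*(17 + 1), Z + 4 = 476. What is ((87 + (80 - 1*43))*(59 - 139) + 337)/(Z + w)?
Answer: -9583/745 ≈ -12.863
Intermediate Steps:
Z = 472 (Z = -4 + 476 = 472)
w = 273 (w = -195 - (-26)*18 = -195 - 1*(-468) = -195 + 468 = 273)
((87 + (80 - 1*43))*(59 - 139) + 337)/(Z + w) = ((87 + (80 - 1*43))*(59 - 139) + 337)/(472 + 273) = ((87 + (80 - 43))*(-80) + 337)/745 = ((87 + 37)*(-80) + 337)*(1/745) = (124*(-80) + 337)*(1/745) = (-9920 + 337)*(1/745) = -9583*1/745 = -9583/745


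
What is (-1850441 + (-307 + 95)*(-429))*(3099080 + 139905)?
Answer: -5698971434605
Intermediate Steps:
(-1850441 + (-307 + 95)*(-429))*(3099080 + 139905) = (-1850441 - 212*(-429))*3238985 = (-1850441 + 90948)*3238985 = -1759493*3238985 = -5698971434605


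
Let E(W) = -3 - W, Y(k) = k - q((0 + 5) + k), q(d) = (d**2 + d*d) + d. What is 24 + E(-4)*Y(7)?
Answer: -269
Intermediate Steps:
q(d) = d + 2*d**2 (q(d) = (d**2 + d**2) + d = 2*d**2 + d = d + 2*d**2)
Y(k) = k - (5 + k)*(11 + 2*k) (Y(k) = k - ((0 + 5) + k)*(1 + 2*((0 + 5) + k)) = k - (5 + k)*(1 + 2*(5 + k)) = k - (5 + k)*(1 + (10 + 2*k)) = k - (5 + k)*(11 + 2*k))
24 + E(-4)*Y(7) = 24 + (-3 - 1*(-4))*(7 - (5 + 7)*(11 + 2*7)) = 24 + (-3 + 4)*(7 - 1*12*(11 + 14)) = 24 + 1*(7 - 1*12*25) = 24 + 1*(7 - 300) = 24 + 1*(-293) = 24 - 293 = -269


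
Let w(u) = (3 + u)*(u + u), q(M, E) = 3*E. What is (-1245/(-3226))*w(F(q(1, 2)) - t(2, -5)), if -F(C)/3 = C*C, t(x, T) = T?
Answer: 12823500/1613 ≈ 7950.1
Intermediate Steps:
F(C) = -3*C² (F(C) = -3*C*C = -3*C²)
w(u) = 2*u*(3 + u) (w(u) = (3 + u)*(2*u) = 2*u*(3 + u))
(-1245/(-3226))*w(F(q(1, 2)) - t(2, -5)) = (-1245/(-3226))*(2*(-3*(3*2)² - 1*(-5))*(3 + (-3*(3*2)² - 1*(-5)))) = (-1245*(-1/3226))*(2*(-3*6² + 5)*(3 + (-3*6² + 5))) = 1245*(2*(-3*36 + 5)*(3 + (-3*36 + 5)))/3226 = 1245*(2*(-108 + 5)*(3 + (-108 + 5)))/3226 = 1245*(2*(-103)*(3 - 103))/3226 = 1245*(2*(-103)*(-100))/3226 = (1245/3226)*20600 = 12823500/1613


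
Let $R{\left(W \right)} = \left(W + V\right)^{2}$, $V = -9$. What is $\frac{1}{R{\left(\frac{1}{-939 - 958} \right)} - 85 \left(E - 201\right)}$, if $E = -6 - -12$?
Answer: $\frac{3598609}{59938465651} \approx 6.0038 \cdot 10^{-5}$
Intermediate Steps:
$E = 6$ ($E = -6 + 12 = 6$)
$R{\left(W \right)} = \left(-9 + W\right)^{2}$ ($R{\left(W \right)} = \left(W - 9\right)^{2} = \left(-9 + W\right)^{2}$)
$\frac{1}{R{\left(\frac{1}{-939 - 958} \right)} - 85 \left(E - 201\right)} = \frac{1}{\left(-9 + \frac{1}{-939 - 958}\right)^{2} - 85 \left(6 - 201\right)} = \frac{1}{\left(-9 + \frac{1}{-1897}\right)^{2} - -16575} = \frac{1}{\left(-9 - \frac{1}{1897}\right)^{2} + 16575} = \frac{1}{\left(- \frac{17074}{1897}\right)^{2} + 16575} = \frac{1}{\frac{291521476}{3598609} + 16575} = \frac{1}{\frac{59938465651}{3598609}} = \frac{3598609}{59938465651}$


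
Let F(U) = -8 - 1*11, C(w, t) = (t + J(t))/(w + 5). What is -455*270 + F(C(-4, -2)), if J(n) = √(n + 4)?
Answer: -122869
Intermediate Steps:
J(n) = √(4 + n)
C(w, t) = (t + √(4 + t))/(5 + w) (C(w, t) = (t + √(4 + t))/(w + 5) = (t + √(4 + t))/(5 + w))
F(U) = -19 (F(U) = -8 - 11 = -19)
-455*270 + F(C(-4, -2)) = -455*270 - 19 = -122850 - 19 = -122869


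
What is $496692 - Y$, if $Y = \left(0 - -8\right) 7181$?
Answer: $439244$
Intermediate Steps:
$Y = 57448$ ($Y = \left(0 + 8\right) 7181 = 8 \cdot 7181 = 57448$)
$496692 - Y = 496692 - 57448 = 439244$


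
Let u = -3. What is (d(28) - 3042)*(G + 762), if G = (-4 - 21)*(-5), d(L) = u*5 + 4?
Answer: -2708011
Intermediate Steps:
d(L) = -11 (d(L) = -3*5 + 4 = -15 + 4 = -11)
G = 125 (G = -25*(-5) = 125)
(d(28) - 3042)*(G + 762) = (-11 - 3042)*(125 + 762) = -3053*887 = -2708011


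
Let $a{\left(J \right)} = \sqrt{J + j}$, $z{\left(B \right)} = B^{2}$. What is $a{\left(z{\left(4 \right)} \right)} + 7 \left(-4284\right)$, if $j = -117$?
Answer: $-29988 + i \sqrt{101} \approx -29988.0 + 10.05 i$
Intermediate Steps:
$a{\left(J \right)} = \sqrt{-117 + J}$ ($a{\left(J \right)} = \sqrt{J - 117} = \sqrt{-117 + J}$)
$a{\left(z{\left(4 \right)} \right)} + 7 \left(-4284\right) = \sqrt{-117 + 4^{2}} + 7 \left(-4284\right) = \sqrt{-117 + 16} - 29988 = \sqrt{-101} - 29988 = i \sqrt{101} - 29988 = -29988 + i \sqrt{101}$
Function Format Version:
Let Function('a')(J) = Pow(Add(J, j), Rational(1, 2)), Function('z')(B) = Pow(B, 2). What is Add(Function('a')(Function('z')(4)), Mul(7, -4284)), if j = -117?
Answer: Add(-29988, Mul(I, Pow(101, Rational(1, 2)))) ≈ Add(-29988., Mul(10.050, I))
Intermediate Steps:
Function('a')(J) = Pow(Add(-117, J), Rational(1, 2)) (Function('a')(J) = Pow(Add(J, -117), Rational(1, 2)) = Pow(Add(-117, J), Rational(1, 2)))
Add(Function('a')(Function('z')(4)), Mul(7, -4284)) = Add(Pow(Add(-117, Pow(4, 2)), Rational(1, 2)), Mul(7, -4284)) = Add(Pow(Add(-117, 16), Rational(1, 2)), -29988) = Add(Pow(-101, Rational(1, 2)), -29988) = Add(Mul(I, Pow(101, Rational(1, 2))), -29988) = Add(-29988, Mul(I, Pow(101, Rational(1, 2))))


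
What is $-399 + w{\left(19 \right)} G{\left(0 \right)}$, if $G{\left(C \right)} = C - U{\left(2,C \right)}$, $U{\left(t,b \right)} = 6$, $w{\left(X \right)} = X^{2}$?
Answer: $-2565$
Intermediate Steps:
$G{\left(C \right)} = -6 + C$ ($G{\left(C \right)} = C - 6 = -6 + C$)
$-399 + w{\left(19 \right)} G{\left(0 \right)} = -399 + 19^{2} \left(-6 + 0\right) = -399 + 361 \left(-6\right) = -399 - 2166 = -2565$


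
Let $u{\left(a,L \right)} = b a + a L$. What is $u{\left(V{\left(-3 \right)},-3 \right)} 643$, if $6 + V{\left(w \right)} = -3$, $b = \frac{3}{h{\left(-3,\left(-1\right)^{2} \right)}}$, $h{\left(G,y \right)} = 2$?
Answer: $\frac{17361}{2} \approx 8680.5$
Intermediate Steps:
$b = \frac{3}{2} \approx 1.5$
$V{\left(w \right)} = -9$ ($V{\left(w \right)} = -6 - 3 = -9$)
$u{\left(a,L \right)} = \frac{3 a}{2} + L a$ ($u{\left(a,L \right)} = \frac{3 a}{2} + a L = \frac{3 a}{2} + L a$)
$u{\left(V{\left(-3 \right)},-3 \right)} 643 = \frac{1}{2} \left(-9\right) \left(3 + 2 \left(-3\right)\right) 643 = \frac{1}{2} \left(-9\right) \left(3 - 6\right) 643 = \frac{1}{2} \left(-9\right) \left(-3\right) 643 = \frac{27}{2} \cdot 643 = \frac{17361}{2}$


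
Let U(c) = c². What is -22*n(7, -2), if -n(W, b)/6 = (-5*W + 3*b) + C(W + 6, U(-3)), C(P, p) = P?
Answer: -3696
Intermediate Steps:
n(W, b) = -36 - 18*b + 24*W (n(W, b) = -6*((-5*W + 3*b) + (W + 6)) = -6*((-5*W + 3*b) + (6 + W)) = -6*(6 - 4*W + 3*b) = -36 - 18*b + 24*W)
-22*n(7, -2) = -22*(-36 - 18*(-2) + 24*7) = -22*(-36 + 36 + 168) = -22*168 = -3696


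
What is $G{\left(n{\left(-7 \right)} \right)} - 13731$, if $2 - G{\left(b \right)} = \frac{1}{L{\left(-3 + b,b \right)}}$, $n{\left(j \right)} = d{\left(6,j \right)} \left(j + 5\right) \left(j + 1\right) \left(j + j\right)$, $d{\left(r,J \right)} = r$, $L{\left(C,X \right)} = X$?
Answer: $- \frac{13838831}{1008} \approx -13729.0$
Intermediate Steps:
$n{\left(j \right)} = 2 j \left(1 + j\right) \left(30 + 6 j\right)$ ($n{\left(j \right)} = 6 \left(j + 5\right) \left(j + 1\right) \left(j + j\right) = 6 \left(5 + j\right) \left(1 + j\right) 2 j = \left(30 + 6 j\right) 2 j \left(1 + j\right) = 2 j \left(1 + j\right) \left(30 + 6 j\right)$)
$G{\left(b \right)} = 2 - \frac{1}{b}$
$G{\left(n{\left(-7 \right)} \right)} - 13731 = \left(2 - \frac{1}{12 \left(-7\right) \left(5 + \left(-7\right)^{2} + 6 \left(-7\right)\right)}\right) - 13731 = \left(2 - \frac{1}{12 \left(-7\right) \left(5 + 49 - 42\right)}\right) - 13731 = \left(2 - \frac{1}{12 \left(-7\right) 12}\right) - 13731 = \left(2 - \frac{1}{-1008}\right) - 13731 = \left(2 - - \frac{1}{1008}\right) - 13731 = \left(2 + \frac{1}{1008}\right) - 13731 = \frac{2017}{1008} - 13731 = - \frac{13838831}{1008}$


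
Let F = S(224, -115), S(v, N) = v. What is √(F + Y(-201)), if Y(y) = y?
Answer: √23 ≈ 4.7958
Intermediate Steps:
F = 224
√(F + Y(-201)) = √(224 - 201) = √23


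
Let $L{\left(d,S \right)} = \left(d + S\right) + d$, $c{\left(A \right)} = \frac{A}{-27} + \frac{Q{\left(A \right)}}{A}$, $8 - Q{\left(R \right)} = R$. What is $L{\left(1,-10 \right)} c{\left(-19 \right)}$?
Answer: $\frac{2944}{513} \approx 5.7388$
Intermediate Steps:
$Q{\left(R \right)} = 8 - R$
$c{\left(A \right)} = - \frac{A}{27} + \frac{8 - A}{A}$ ($c{\left(A \right)} = \frac{A}{-27} + \frac{8 - A}{A} = A \left(- \frac{1}{27}\right) + \frac{8 - A}{A} = - \frac{A}{27} + \frac{8 - A}{A}$)
$L{\left(d,S \right)} = S + 2 d$ ($L{\left(d,S \right)} = \left(S + d\right) + d = S + 2 d$)
$L{\left(1,-10 \right)} c{\left(-19 \right)} = \left(-10 + 2 \cdot 1\right) \left(-1 + \frac{8}{-19} - - \frac{19}{27}\right) = \left(-10 + 2\right) \left(-1 + 8 \left(- \frac{1}{19}\right) + \frac{19}{27}\right) = - 8 \left(-1 - \frac{8}{19} + \frac{19}{27}\right) = \left(-8\right) \left(- \frac{368}{513}\right) = \frac{2944}{513}$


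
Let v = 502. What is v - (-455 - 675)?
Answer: 1632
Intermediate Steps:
v - (-455 - 675) = 502 - (-455 - 675) = 502 - 1*(-1130) = 502 + 1130 = 1632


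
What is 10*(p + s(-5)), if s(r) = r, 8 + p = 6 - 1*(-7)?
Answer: 0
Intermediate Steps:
p = 5 (p = -8 + (6 - 1*(-7)) = -8 + (6 + 7) = -8 + 13 = 5)
10*(p + s(-5)) = 10*(5 - 5) = 10*0 = 0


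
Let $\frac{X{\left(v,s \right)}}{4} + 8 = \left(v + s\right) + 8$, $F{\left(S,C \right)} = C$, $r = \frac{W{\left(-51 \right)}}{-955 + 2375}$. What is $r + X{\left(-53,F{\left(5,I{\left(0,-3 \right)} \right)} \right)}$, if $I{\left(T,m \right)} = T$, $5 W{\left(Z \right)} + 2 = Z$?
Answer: $- \frac{1505253}{7100} \approx -212.01$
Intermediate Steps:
$W{\left(Z \right)} = - \frac{2}{5} + \frac{Z}{5}$
$r = - \frac{53}{7100}$ ($r = \frac{- \frac{2}{5} + \frac{1}{5} \left(-51\right)}{-955 + 2375} = \frac{- \frac{2}{5} - \frac{51}{5}}{1420} = \left(- \frac{53}{5}\right) \frac{1}{1420} = - \frac{53}{7100} \approx -0.0074648$)
$X{\left(v,s \right)} = 4 s + 4 v$ ($X{\left(v,s \right)} = -32 + 4 \left(\left(v + s\right) + 8\right) = -32 + 4 \left(\left(s + v\right) + 8\right) = -32 + 4 \left(8 + s + v\right) = -32 + \left(32 + 4 s + 4 v\right) = 4 s + 4 v$)
$r + X{\left(-53,F{\left(5,I{\left(0,-3 \right)} \right)} \right)} = - \frac{53}{7100} + \left(4 \cdot 0 + 4 \left(-53\right)\right) = - \frac{53}{7100} + \left(0 - 212\right) = - \frac{53}{7100} - 212 = - \frac{1505253}{7100}$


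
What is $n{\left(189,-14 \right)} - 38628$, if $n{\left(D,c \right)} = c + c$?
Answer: $-38656$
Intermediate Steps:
$n{\left(D,c \right)} = 2 c$
$n{\left(189,-14 \right)} - 38628 = 2 \left(-14\right) - 38628 = -28 - 38628 = -38656$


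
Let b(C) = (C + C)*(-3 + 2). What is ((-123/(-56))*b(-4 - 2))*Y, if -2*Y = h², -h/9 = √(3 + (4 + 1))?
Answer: -59778/7 ≈ -8539.7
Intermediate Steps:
b(C) = -2*C (b(C) = (2*C)*(-1) = -2*C)
h = -18*√2 (h = -9*√(3 + (4 + 1)) = -9*√(3 + 5) = -18*√2 ≈ -25.456)
Y = -324 (Y = -(-18*√2)²/2 = -½*648 = -324)
((-123/(-56))*b(-4 - 2))*Y = ((-123/(-56))*(-2*(-4 - 2)))*(-324) = ((-123*(-1/56))*(-2*(-6)))*(-324) = ((123/56)*12)*(-324) = (369/14)*(-324) = -59778/7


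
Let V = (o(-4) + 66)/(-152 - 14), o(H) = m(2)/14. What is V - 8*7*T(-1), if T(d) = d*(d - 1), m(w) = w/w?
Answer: -261213/2324 ≈ -112.40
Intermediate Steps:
m(w) = 1
T(d) = d*(-1 + d)
o(H) = 1/14
V = -925/2324 (V = (1/14 + 66)/(-152 - 14) = (925/14)/(-166) = (925/14)*(-1/166) = -925/2324 ≈ -0.39802)
V - 8*7*T(-1) = -925/2324 - 8*7*(-(-1 - 1)) = -925/2324 - 56*(-1*(-2)) = -925/2324 - 56*2 = -925/2324 - 1*112 = -925/2324 - 112 = -261213/2324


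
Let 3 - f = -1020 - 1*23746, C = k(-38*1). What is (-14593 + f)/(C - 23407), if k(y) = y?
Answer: -3392/7815 ≈ -0.43404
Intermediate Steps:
C = -38 (C = -38*1 = -38)
f = 24769 (f = 3 - (-1020 - 1*23746) = 3 - (-1020 - 23746) = 3 - 1*(-24766) = 3 + 24766 = 24769)
(-14593 + f)/(C - 23407) = (-14593 + 24769)/(-38 - 23407) = 10176/(-23445) = 10176*(-1/23445) = -3392/7815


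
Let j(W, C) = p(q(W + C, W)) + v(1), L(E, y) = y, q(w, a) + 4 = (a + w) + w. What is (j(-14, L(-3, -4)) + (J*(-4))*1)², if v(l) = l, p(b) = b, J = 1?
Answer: 3249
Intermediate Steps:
q(w, a) = -4 + a + 2*w (q(w, a) = -4 + ((a + w) + w) = -4 + (a + 2*w) = -4 + a + 2*w)
j(W, C) = -3 + 2*C + 3*W (j(W, C) = (-4 + W + 2*(W + C)) + 1 = (-4 + W + 2*(C + W)) + 1 = (-4 + W + (2*C + 2*W)) + 1 = (-4 + 2*C + 3*W) + 1 = -3 + 2*C + 3*W)
(j(-14, L(-3, -4)) + (J*(-4))*1)² = ((-3 + 2*(-4) + 3*(-14)) + (1*(-4))*1)² = ((-3 - 8 - 42) - 4*1)² = (-53 - 4)² = (-57)² = 3249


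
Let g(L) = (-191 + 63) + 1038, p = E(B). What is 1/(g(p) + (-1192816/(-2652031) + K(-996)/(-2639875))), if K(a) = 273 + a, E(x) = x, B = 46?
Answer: 7001030336125/6374088408430163 ≈ 0.0010984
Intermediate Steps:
p = 46
g(L) = 910 (g(L) = -128 + 1038 = 910)
1/(g(p) + (-1192816/(-2652031) + K(-996)/(-2639875))) = 1/(910 + (-1192816/(-2652031) + (273 - 996)/(-2639875))) = 1/(910 + (-1192816*(-1/2652031) - 723*(-1/2639875))) = 1/(910 + (1192816/2652031 + 723/2639875)) = 1/(910 + 3150802556413/7001030336125) = 1/(6374088408430163/7001030336125) = 7001030336125/6374088408430163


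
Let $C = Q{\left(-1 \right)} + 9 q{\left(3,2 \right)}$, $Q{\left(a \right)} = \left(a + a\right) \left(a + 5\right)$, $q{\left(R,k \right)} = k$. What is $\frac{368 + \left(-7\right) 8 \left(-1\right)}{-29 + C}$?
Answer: $- \frac{424}{19} \approx -22.316$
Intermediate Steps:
$Q{\left(a \right)} = 2 a \left(5 + a\right)$
$C = 10$ ($C = 2 \left(-1\right) \left(5 - 1\right) + 9 \cdot 2 = 2 \left(-1\right) 4 + 18 = -8 + 18 = 10$)
$\frac{368 + \left(-7\right) 8 \left(-1\right)}{-29 + C} = \frac{368 + \left(-7\right) 8 \left(-1\right)}{-29 + 10} = \frac{368 - -56}{-19} = \left(368 + 56\right) \left(- \frac{1}{19}\right) = 424 \left(- \frac{1}{19}\right) = - \frac{424}{19}$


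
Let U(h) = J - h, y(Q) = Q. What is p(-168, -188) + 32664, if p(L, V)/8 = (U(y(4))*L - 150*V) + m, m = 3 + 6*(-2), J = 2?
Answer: 260880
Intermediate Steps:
U(h) = 2 - h
m = -9 (m = 3 - 12 = -9)
p(L, V) = -72 - 1200*V - 16*L (p(L, V) = 8*(((2 - 1*4)*L - 150*V) - 9) = 8*(((2 - 4)*L - 150*V) - 9) = 8*((-2*L - 150*V) - 9) = 8*((-150*V - 2*L) - 9) = 8*(-9 - 150*V - 2*L) = -72 - 1200*V - 16*L)
p(-168, -188) + 32664 = (-72 - 1200*(-188) - 16*(-168)) + 32664 = (-72 + 225600 + 2688) + 32664 = 228216 + 32664 = 260880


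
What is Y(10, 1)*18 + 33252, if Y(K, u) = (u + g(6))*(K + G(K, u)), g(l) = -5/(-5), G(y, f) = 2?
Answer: 33684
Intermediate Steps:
g(l) = 1 (g(l) = -5*(-⅕) = 1)
Y(K, u) = (1 + u)*(2 + K) (Y(K, u) = (u + 1)*(K + 2) = (1 + u)*(2 + K))
Y(10, 1)*18 + 33252 = (2 + 10 + 2*1 + 10*1)*18 + 33252 = (2 + 10 + 2 + 10)*18 + 33252 = 24*18 + 33252 = 432 + 33252 = 33684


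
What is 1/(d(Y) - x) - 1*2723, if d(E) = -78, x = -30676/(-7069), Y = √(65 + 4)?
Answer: -1584951003/582058 ≈ -2723.0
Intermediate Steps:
Y = √69 ≈ 8.3066
x = 30676/7069 (x = -30676*(-1/7069) = 30676/7069 ≈ 4.3395)
1/(d(Y) - x) - 1*2723 = 1/(-78 - 1*30676/7069) - 1*2723 = 1/(-78 - 30676/7069) - 2723 = 1/(-582058/7069) - 2723 = -7069/582058 - 2723 = -1584951003/582058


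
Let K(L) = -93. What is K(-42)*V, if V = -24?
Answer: 2232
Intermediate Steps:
K(-42)*V = -93*(-24) = 2232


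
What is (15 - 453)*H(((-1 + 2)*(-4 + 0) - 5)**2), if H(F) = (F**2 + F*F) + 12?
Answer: -5752692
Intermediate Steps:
H(F) = 12 + 2*F**2 (H(F) = (F**2 + F**2) + 12 = 2*F**2 + 12 = 12 + 2*F**2)
(15 - 453)*H(((-1 + 2)*(-4 + 0) - 5)**2) = (15 - 453)*(12 + 2*(((-1 + 2)*(-4 + 0) - 5)**2)**2) = -438*(12 + 2*((1*(-4) - 5)**2)**2) = -438*(12 + 2*((-4 - 5)**2)**2) = -438*(12 + 2*((-9)**2)**2) = -438*(12 + 2*81**2) = -438*(12 + 2*6561) = -438*(12 + 13122) = -438*13134 = -5752692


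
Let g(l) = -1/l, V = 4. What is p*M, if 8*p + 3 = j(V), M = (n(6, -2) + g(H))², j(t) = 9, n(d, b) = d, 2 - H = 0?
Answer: 363/16 ≈ 22.688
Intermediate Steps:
H = 2 (H = 2 - 1*0 = 2 + 0 = 2)
M = 121/4 (M = (6 - 1/2)² = (6 - 1*½)² = (6 - ½)² = (11/2)² = 121/4 ≈ 30.250)
p = ¾ (p = -3/8 + (⅛)*9 = -3/8 + 9/8 = ¾ ≈ 0.75000)
p*M = (¾)*(121/4) = 363/16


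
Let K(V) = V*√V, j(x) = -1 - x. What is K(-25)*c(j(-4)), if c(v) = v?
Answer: -375*I ≈ -375.0*I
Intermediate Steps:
K(V) = V^(3/2)
K(-25)*c(j(-4)) = (-25)^(3/2)*(-1 - 1*(-4)) = (-125*I)*(-1 + 4) = -125*I*3 = -375*I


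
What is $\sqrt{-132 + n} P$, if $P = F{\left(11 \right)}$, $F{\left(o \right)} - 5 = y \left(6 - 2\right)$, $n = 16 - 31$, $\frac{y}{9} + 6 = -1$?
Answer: $- 1729 i \sqrt{3} \approx - 2994.7 i$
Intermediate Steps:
$y = -63$ ($y = -54 + 9 \left(-1\right) = -54 - 9 = -63$)
$n = -15$ ($n = 16 - 31 = -15$)
$F{\left(o \right)} = -247$ ($F{\left(o \right)} = 5 - 63 \left(6 - 2\right) = 5 - 252 = -247$)
$P = -247$
$\sqrt{-132 + n} P = \sqrt{-132 - 15} \left(-247\right) = \sqrt{-147} \left(-247\right) = 7 i \sqrt{3} \left(-247\right) = - 1729 i \sqrt{3}$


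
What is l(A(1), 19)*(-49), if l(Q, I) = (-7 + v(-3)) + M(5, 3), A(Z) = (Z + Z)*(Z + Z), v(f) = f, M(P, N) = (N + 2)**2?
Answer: -735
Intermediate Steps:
M(P, N) = (2 + N)**2
A(Z) = 4*Z**2 (A(Z) = (2*Z)*(2*Z) = 4*Z**2)
l(Q, I) = 15 (l(Q, I) = (-7 - 3) + (2 + 3)**2 = -10 + 5**2 = -10 + 25 = 15)
l(A(1), 19)*(-49) = 15*(-49) = -735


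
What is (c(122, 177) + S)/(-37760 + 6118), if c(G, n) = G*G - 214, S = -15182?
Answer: 256/15821 ≈ 0.016181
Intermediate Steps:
c(G, n) = -214 + G² (c(G, n) = G² - 214 = -214 + G²)
(c(122, 177) + S)/(-37760 + 6118) = ((-214 + 122²) - 15182)/(-37760 + 6118) = ((-214 + 14884) - 15182)/(-31642) = (14670 - 15182)*(-1/31642) = -512*(-1/31642) = 256/15821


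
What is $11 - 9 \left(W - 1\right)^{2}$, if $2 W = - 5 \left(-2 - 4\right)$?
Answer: $-1753$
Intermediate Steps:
$W = 15$ ($W = \frac{\left(-5\right) \left(-2 - 4\right)}{2} = \frac{\left(-5\right) \left(-6\right)}{2} = \frac{1}{2} \cdot 30 = 15$)
$11 - 9 \left(W - 1\right)^{2} = 11 - 9 \left(15 - 1\right)^{2} = 11 - 9 \cdot 14^{2} = 11 - 1764 = -1753$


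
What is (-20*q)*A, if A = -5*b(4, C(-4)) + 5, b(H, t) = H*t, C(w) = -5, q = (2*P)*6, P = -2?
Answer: 50400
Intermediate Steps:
q = -24 (q = (2*(-2))*6 = -4*6 = -24)
A = 105 (A = -20*(-5) + 5 = -5*(-20) + 5 = 100 + 5 = 105)
(-20*q)*A = -20*(-24)*105 = 480*105 = 50400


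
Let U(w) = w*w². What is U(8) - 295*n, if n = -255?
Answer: 75737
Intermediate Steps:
U(w) = w³
U(8) - 295*n = 8³ - 295*(-255) = 512 + 75225 = 75737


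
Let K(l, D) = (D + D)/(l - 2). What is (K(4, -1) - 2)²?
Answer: 9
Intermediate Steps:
K(l, D) = 2*D/(-2 + l) (K(l, D) = (2*D)/(-2 + l) = 2*D/(-2 + l))
(K(4, -1) - 2)² = (2*(-1)/(-2 + 4) - 2)² = (2*(-1)/2 - 2)² = (2*(-1)*(½) - 2)² = (-1 - 2)² = (-3)² = 9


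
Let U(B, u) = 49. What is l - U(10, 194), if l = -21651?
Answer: -21700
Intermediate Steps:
l - U(10, 194) = -21651 - 1*49 = -21651 - 49 = -21700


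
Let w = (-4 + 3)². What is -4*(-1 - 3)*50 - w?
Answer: 799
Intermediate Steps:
w = 1 (w = (-1)² = 1)
-4*(-1 - 3)*50 - w = -4*(-1 - 3)*50 - 1*1 = -4*(-4)*50 - 1 = 16*50 - 1 = 800 - 1 = 799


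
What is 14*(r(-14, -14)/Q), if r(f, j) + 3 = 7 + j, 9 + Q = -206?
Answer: 28/43 ≈ 0.65116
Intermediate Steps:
Q = -215 (Q = -9 - 206 = -215)
r(f, j) = 4 + j (r(f, j) = -3 + (7 + j) = 4 + j)
14*(r(-14, -14)/Q) = 14*((4 - 14)/(-215)) = 14*(-10*(-1/215)) = 14*(2/43) = 28/43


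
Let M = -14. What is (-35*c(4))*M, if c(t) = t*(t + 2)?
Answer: 11760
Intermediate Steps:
c(t) = t*(2 + t)
(-35*c(4))*M = -140*(2 + 4)*(-14) = -140*6*(-14) = -35*24*(-14) = -840*(-14) = 11760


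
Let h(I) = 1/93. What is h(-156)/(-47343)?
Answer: -1/4402899 ≈ -2.2712e-7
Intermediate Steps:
h(I) = 1/93
h(-156)/(-47343) = (1/93)/(-47343) = (1/93)*(-1/47343) = -1/4402899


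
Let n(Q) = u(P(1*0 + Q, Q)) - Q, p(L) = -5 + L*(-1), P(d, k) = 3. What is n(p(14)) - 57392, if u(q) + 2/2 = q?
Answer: -57371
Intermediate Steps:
u(q) = -1 + q
p(L) = -5 - L
n(Q) = 2 - Q (n(Q) = (-1 + 3) - Q = 2 - Q)
n(p(14)) - 57392 = (2 - (-5 - 1*14)) - 57392 = (2 - (-5 - 14)) - 57392 = (2 - 1*(-19)) - 57392 = (2 + 19) - 57392 = 21 - 57392 = -57371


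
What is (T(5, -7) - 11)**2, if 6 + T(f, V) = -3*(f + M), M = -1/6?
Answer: 3969/4 ≈ 992.25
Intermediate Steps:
M = -1/6 (M = -1*1/6 = -1/6 ≈ -0.16667)
T(f, V) = -11/2 - 3*f (T(f, V) = -6 - 3*(f - 1/6) = -6 - 3*(-1/6 + f) = -6 + (1/2 - 3*f) = -11/2 - 3*f)
(T(5, -7) - 11)**2 = ((-11/2 - 3*5) - 11)**2 = ((-11/2 - 15) - 11)**2 = (-41/2 - 11)**2 = (-63/2)**2 = 3969/4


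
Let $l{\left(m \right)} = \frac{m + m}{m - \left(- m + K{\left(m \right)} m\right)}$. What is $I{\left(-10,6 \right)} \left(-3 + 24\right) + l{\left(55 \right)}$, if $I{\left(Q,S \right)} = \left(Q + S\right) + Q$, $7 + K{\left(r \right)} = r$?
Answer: $- \frac{6763}{23} \approx -294.04$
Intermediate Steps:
$K{\left(r \right)} = -7 + r$
$I{\left(Q,S \right)} = S + 2 Q$
$l{\left(m \right)} = \frac{2 m}{2 m - m \left(-7 + m\right)}$ ($l{\left(m \right)} = \frac{m + m}{m - \left(- m + \left(-7 + m\right) m\right)} = \frac{2 m}{m - \left(- m + m \left(-7 + m\right)\right)} = \frac{2 m}{2 m - m \left(-7 + m\right)}$)
$I{\left(-10,6 \right)} \left(-3 + 24\right) + l{\left(55 \right)} = \left(6 + 2 \left(-10\right)\right) \left(-3 + 24\right) - \frac{2}{-9 + 55} = \left(6 - 20\right) 21 - \frac{2}{46} = \left(-14\right) 21 - \frac{1}{23} = -294 - \frac{1}{23} = - \frac{6763}{23}$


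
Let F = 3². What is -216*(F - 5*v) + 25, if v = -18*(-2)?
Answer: 36961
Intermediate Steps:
F = 9
v = 36 (v = -3*(-12) = 36)
-216*(F - 5*v) + 25 = -216*(9 - 5*36) + 25 = -216*(9 - 180) + 25 = -216*(-171) + 25 = -24*(-1539) + 25 = 36936 + 25 = 36961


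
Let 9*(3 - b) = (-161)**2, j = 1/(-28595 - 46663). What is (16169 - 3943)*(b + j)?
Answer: -1323621170077/37629 ≈ -3.5176e+7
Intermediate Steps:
j = -1/75258 (j = 1/(-75258) = -1/75258 ≈ -1.3288e-5)
b = -25894/9 (b = 3 - 1/9*(-161)**2 = 3 - 1/9*25921 = 3 - 25921/9 = -25894/9 ≈ -2877.1)
(16169 - 3943)*(b + j) = (16169 - 3943)*(-25894/9 - 1/75258) = 12226*(-216525629/75258) = -1323621170077/37629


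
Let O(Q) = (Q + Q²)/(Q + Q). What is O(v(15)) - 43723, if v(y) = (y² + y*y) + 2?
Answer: -86993/2 ≈ -43497.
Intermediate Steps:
v(y) = 2 + 2*y² (v(y) = (y² + y²) + 2 = 2*y² + 2 = 2 + 2*y²)
O(Q) = (Q + Q²)/(2*Q) (O(Q) = (Q + Q²)/((2*Q)) = (Q + Q²)*(1/(2*Q)) = (Q + Q²)/(2*Q))
O(v(15)) - 43723 = (½ + (2 + 2*15²)/2) - 43723 = (½ + (2 + 2*225)/2) - 43723 = (½ + (2 + 450)/2) - 43723 = (½ + (½)*452) - 43723 = (½ + 226) - 43723 = 453/2 - 43723 = -86993/2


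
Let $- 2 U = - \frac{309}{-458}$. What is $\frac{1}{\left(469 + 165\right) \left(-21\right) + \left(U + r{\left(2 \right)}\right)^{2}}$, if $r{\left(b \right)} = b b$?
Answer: $- \frac{839056}{11159935559} \approx -7.5185 \cdot 10^{-5}$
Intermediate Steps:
$r{\left(b \right)} = b^{2}$
$U = - \frac{309}{916}$ ($U = - \frac{\left(-309\right) \frac{1}{-458}}{2} = - \frac{\left(-309\right) \left(- \frac{1}{458}\right)}{2} = \left(- \frac{1}{2}\right) \frac{309}{458} = - \frac{309}{916} \approx -0.33734$)
$\frac{1}{\left(469 + 165\right) \left(-21\right) + \left(U + r{\left(2 \right)}\right)^{2}} = \frac{1}{\left(469 + 165\right) \left(-21\right) + \left(- \frac{309}{916} + 2^{2}\right)^{2}} = \frac{1}{634 \left(-21\right) + \left(- \frac{309}{916} + 4\right)^{2}} = \frac{1}{-13314 + \left(\frac{3355}{916}\right)^{2}} = \frac{1}{-13314 + \frac{11256025}{839056}} = \frac{1}{- \frac{11159935559}{839056}} = - \frac{839056}{11159935559}$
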